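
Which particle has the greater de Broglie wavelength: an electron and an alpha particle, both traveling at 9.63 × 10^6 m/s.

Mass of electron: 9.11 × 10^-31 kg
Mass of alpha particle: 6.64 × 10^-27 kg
The electron has the longer wavelength.

Using λ = h/(mv), since both particles have the same velocity, the wavelength depends only on mass.

For electron: λ₁ = h/(m₁v) = 7.55 × 10^-11 m
For alpha particle: λ₂ = h/(m₂v) = 1.04 × 10^-14 m

Since λ ∝ 1/m at constant velocity, the lighter particle has the longer wavelength.

The electron has the longer de Broglie wavelength.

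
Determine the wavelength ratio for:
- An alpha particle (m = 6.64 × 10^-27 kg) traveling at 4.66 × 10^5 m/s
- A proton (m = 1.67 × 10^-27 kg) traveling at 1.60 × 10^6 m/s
λ₁/λ₂ = 0.864

Using λ = h/(mv):

λ₁ = h/(m₁v₁) = 2.14 × 10^-13 m
λ₂ = h/(m₂v₂) = 2.48 × 10^-13 m

Ratio λ₁/λ₂ = (m₂v₂)/(m₁v₁)
         = (1.67 × 10^-27 kg × 1.60 × 10^6 m/s) / (6.64 × 10^-27 kg × 4.66 × 10^5 m/s)
         = 0.864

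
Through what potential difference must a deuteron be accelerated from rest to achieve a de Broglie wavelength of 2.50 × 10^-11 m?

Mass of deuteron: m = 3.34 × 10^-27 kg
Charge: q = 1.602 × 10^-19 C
6.56 × 10^-1 V

From λ = h/√(2mqV), we solve for V:

λ² = h²/(2mqV)
V = h²/(2mqλ²)
V = (6.626 × 10^-34 J·s)² / (2 × 3.34 × 10^-27 kg × 1.602 × 10^-19 C × (2.50 × 10^-11 m)²)
V = 6.56 × 10^-1 V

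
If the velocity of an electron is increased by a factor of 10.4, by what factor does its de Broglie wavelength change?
The wavelength decreases by a factor of 10.4.

From λ = h/(mv), the wavelength is inversely proportional to velocity:

λ ∝ 1/v

If v → 10.4v, then λ → λ/10.4

When velocity is increased by a factor of 10.4, the wavelength decreases by a factor of 10.4.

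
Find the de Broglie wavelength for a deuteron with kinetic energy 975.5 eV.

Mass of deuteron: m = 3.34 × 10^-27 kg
6.48 × 10^-13 m

Using λ = h/√(2mKE):

First convert KE to Joules: KE = 975.5 eV = 1.563 × 10^-16 J

λ = h/√(2mKE)
λ = (6.626 × 10^-34 J·s) / √(2 × 3.34 × 10^-27 kg × 1.563 × 10^-16 J)
λ = 6.48 × 10^-13 m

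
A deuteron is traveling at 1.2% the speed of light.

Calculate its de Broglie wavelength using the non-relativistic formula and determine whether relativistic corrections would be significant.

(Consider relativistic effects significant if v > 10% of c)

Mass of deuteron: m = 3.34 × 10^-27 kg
No, relativistic corrections are not needed.

Using the non-relativistic de Broglie formula λ = h/(mv):

v = 1.2% × c = 3.598 × 10^6 m/s

λ = h/(mv)
λ = (6.626 × 10^-34 J·s) / (3.34 × 10^-27 kg × 3.598 × 10^6 m/s)
λ = 5.51 × 10^-14 m

Since v = 1.2% of c < 10% of c, relativistic corrections are NOT significant and this non-relativistic result is a good approximation.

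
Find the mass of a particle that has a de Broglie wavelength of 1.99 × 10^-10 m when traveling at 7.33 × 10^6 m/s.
4.54 × 10^-31 kg

From the de Broglie relation λ = h/(mv), we solve for m:

m = h/(λv)
m = (6.626 × 10^-34 J·s) / (1.99 × 10^-10 m × 7.33 × 10^6 m/s)
m = 4.54 × 10^-31 kg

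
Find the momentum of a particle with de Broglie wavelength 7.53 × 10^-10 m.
8.80 × 10^-25 kg·m/s

From the de Broglie relation λ = h/p, we solve for p:

p = h/λ
p = (6.626 × 10^-34 J·s) / (7.53 × 10^-10 m)
p = 8.80 × 10^-25 kg·m/s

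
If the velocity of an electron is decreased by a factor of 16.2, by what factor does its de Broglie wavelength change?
The wavelength increases by a factor of 16.2.

From λ = h/(mv), the wavelength is inversely proportional to velocity:

λ ∝ 1/v

If v → v/16.2, then λ → 16.2λ

When velocity is decreased by a factor of 16.2, the wavelength increases by a factor of 16.2.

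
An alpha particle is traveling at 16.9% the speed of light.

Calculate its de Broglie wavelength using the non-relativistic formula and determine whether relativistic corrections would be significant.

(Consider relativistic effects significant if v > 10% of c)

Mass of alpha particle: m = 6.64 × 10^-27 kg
Yes, relativistic corrections are needed.

Using the non-relativistic de Broglie formula λ = h/(mv):

v = 16.9% × c = 5.066 × 10^7 m/s

λ = h/(mv)
λ = (6.626 × 10^-34 J·s) / (6.64 × 10^-27 kg × 5.066 × 10^7 m/s)
λ = 1.97 × 10^-15 m

Since v = 16.9% of c > 10% of c, relativistic corrections ARE significant and the actual wavelength would differ from this non-relativistic estimate.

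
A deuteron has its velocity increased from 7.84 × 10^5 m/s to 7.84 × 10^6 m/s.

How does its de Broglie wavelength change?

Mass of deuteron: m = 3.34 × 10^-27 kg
The wavelength decreases by a factor of 10.

Using λ = h/(mv):

Initial wavelength: λ₁ = h/(mv₁) = 2.53 × 10^-13 m
Final wavelength: λ₂ = h/(mv₂) = 2.53 × 10^-14 m

Since λ ∝ 1/v, when velocity increases by a factor of 10, the wavelength decreases by a factor of 10.

λ₂/λ₁ = v₁/v₂ = 1/10

The wavelength decreases by a factor of 10.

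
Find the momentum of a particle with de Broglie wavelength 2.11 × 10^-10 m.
3.14 × 10^-24 kg·m/s

From the de Broglie relation λ = h/p, we solve for p:

p = h/λ
p = (6.626 × 10^-34 J·s) / (2.11 × 10^-10 m)
p = 3.14 × 10^-24 kg·m/s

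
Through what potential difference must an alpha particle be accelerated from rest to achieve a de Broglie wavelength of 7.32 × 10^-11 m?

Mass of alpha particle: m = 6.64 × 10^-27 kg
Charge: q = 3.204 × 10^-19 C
1.93 × 10^-2 V

From λ = h/√(2mqV), we solve for V:

λ² = h²/(2mqV)
V = h²/(2mqλ²)
V = (6.626 × 10^-34 J·s)² / (2 × 6.64 × 10^-27 kg × 3.204 × 10^-19 C × (7.32 × 10^-11 m)²)
V = 1.93 × 10^-2 V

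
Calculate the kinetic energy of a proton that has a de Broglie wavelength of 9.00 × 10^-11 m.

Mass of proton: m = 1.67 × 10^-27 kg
1.62 × 10^-20 J (or 0.101 eV)

From λ = h/√(2mKE), we solve for KE:

λ² = h²/(2mKE)
KE = h²/(2mλ²)
KE = (6.626 × 10^-34 J·s)² / (2 × 1.67 × 10^-27 kg × (9.00 × 10^-11 m)²)
KE = 1.62 × 10^-20 J
KE = 0.101 eV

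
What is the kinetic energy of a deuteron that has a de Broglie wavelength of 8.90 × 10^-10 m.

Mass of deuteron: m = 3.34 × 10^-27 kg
8.30 × 10^-23 J (or 5.18 × 10^-4 eV)

From λ = h/√(2mKE), we solve for KE:

λ² = h²/(2mKE)
KE = h²/(2mλ²)
KE = (6.626 × 10^-34 J·s)² / (2 × 3.34 × 10^-27 kg × (8.90 × 10^-10 m)²)
KE = 8.30 × 10^-23 J
KE = 5.18 × 10^-4 eV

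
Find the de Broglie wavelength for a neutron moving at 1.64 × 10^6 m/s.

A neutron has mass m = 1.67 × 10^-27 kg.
2.42 × 10^-13 m

Using the de Broglie relation λ = h/(mv):

λ = h/(mv)
λ = (6.626 × 10^-34 J·s) / (1.67 × 10^-27 kg × 1.64 × 10^6 m/s)
λ = 2.42 × 10^-13 m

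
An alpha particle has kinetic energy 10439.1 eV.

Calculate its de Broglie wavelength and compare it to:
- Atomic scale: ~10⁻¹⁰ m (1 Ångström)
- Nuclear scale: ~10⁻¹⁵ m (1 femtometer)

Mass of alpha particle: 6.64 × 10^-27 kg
λ = 1.41 × 10^-13 m, which is between nuclear and atomic scales.

Using λ = h/√(2mKE):

KE = 10439.1 eV = 1.673 × 10^-15 J

λ = h/√(2mKE)
λ = (6.626 × 10^-34 J·s) / √(2 × 6.64 × 10^-27 kg × 1.673 × 10^-15 J)
λ = 1.41 × 10^-13 m

Comparison:
- Atomic scale (10⁻¹⁰ m): λ is 0.0014× this size
- Nuclear scale (10⁻¹⁵ m): λ is 1.4e+02× this size

The wavelength is between nuclear and atomic scales.

This wavelength is appropriate for probing atomic structure but too large for nuclear physics experiments.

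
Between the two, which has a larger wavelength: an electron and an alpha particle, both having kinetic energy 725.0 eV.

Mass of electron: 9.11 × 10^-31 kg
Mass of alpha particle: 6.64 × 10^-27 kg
The electron has the longer wavelength.

Using λ = h/√(2mKE):

For electron: λ₁ = h/√(2m₁KE) = 4.55 × 10^-11 m
For alpha particle: λ₂ = h/√(2m₂KE) = 5.33 × 10^-13 m

Since λ ∝ 1/√m at constant kinetic energy, the lighter particle has the longer wavelength.

The electron has the longer de Broglie wavelength.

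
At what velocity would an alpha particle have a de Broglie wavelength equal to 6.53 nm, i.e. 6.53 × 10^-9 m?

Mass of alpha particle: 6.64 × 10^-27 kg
1.53 × 10^1 m/s

From λ = h/(mv), solve for v:

v = h/(mλ)
v = (6.626 × 10^-34 J·s) / (6.64 × 10^-27 kg × 6.53 × 10^-9 m)
v = 1.53 × 10^1 m/s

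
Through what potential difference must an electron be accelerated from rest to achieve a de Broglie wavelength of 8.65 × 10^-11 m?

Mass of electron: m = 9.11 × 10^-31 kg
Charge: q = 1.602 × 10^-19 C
201 V

From λ = h/√(2mqV), we solve for V:

λ² = h²/(2mqV)
V = h²/(2mqλ²)
V = (6.626 × 10^-34 J·s)² / (2 × 9.11 × 10^-31 kg × 1.602 × 10^-19 C × (8.65 × 10^-11 m)²)
V = 201 V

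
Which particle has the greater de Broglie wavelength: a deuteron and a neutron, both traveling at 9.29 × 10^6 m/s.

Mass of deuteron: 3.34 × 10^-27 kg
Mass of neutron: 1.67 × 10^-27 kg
The neutron has the longer wavelength.

Using λ = h/(mv), since both particles have the same velocity, the wavelength depends only on mass.

For deuteron: λ₁ = h/(m₁v) = 2.14 × 10^-14 m
For neutron: λ₂ = h/(m₂v) = 4.27 × 10^-14 m

Since λ ∝ 1/m at constant velocity, the lighter particle has the longer wavelength.

The neutron has the longer de Broglie wavelength.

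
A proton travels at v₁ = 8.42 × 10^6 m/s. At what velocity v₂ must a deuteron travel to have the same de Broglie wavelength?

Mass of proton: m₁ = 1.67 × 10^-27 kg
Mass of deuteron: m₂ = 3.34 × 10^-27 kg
v₂ = 4.21 × 10^6 m/s

For equal de Broglie wavelengths: λ₁ = λ₂

h/(m₁v₁) = h/(m₂v₂)
m₁v₁ = m₂v₂
v₂ = v₁ · (m₁/m₂)

v₂ = 8.42 × 10^6 m/s × (1.67 × 10^-27 kg / 3.34 × 10^-27 kg)
v₂ = 4.21 × 10^6 m/s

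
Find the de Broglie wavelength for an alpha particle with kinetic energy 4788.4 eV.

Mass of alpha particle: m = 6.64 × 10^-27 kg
2.08 × 10^-13 m

Using λ = h/√(2mKE):

First convert KE to Joules: KE = 4788.4 eV = 7.672 × 10^-16 J

λ = h/√(2mKE)
λ = (6.626 × 10^-34 J·s) / √(2 × 6.64 × 10^-27 kg × 7.672 × 10^-16 J)
λ = 2.08 × 10^-13 m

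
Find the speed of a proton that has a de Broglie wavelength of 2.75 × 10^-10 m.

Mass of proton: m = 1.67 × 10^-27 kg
1.44 × 10^3 m/s

From the de Broglie relation λ = h/(mv), we solve for v:

v = h/(mλ)
v = (6.626 × 10^-34 J·s) / (1.67 × 10^-27 kg × 2.75 × 10^-10 m)
v = 1.44 × 10^3 m/s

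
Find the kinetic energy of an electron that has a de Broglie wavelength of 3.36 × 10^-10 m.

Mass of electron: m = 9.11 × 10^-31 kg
2.13 × 10^-18 J (or 13.3 eV)

From λ = h/√(2mKE), we solve for KE:

λ² = h²/(2mKE)
KE = h²/(2mλ²)
KE = (6.626 × 10^-34 J·s)² / (2 × 9.11 × 10^-31 kg × (3.36 × 10^-10 m)²)
KE = 2.13 × 10^-18 J
KE = 13.3 eV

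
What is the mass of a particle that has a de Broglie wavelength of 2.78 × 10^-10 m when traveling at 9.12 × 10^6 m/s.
2.61 × 10^-31 kg

From the de Broglie relation λ = h/(mv), we solve for m:

m = h/(λv)
m = (6.626 × 10^-34 J·s) / (2.78 × 10^-10 m × 9.12 × 10^6 m/s)
m = 2.61 × 10^-31 kg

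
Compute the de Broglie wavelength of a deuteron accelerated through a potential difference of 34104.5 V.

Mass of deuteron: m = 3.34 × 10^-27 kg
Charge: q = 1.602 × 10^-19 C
1.10 × 10^-13 m

When a particle is accelerated through voltage V, it gains kinetic energy KE = qV.

The de Broglie wavelength is then λ = h/√(2mqV):

λ = h/√(2mqV)
λ = (6.626 × 10^-34 J·s) / √(2 × 3.34 × 10^-27 kg × 1.602 × 10^-19 C × 34104.5 V)
λ = 1.10 × 10^-13 m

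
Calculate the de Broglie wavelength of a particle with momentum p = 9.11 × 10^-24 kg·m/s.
7.27 × 10^-11 m

Using the de Broglie relation λ = h/p:

λ = h/p
λ = (6.626 × 10^-34 J·s) / (9.11 × 10^-24 kg·m/s)
λ = 7.27 × 10^-11 m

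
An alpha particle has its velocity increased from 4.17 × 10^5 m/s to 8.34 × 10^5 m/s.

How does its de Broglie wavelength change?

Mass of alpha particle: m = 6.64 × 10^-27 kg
The wavelength decreases by a factor of 2.

Using λ = h/(mv):

Initial wavelength: λ₁ = h/(mv₁) = 2.39 × 10^-13 m
Final wavelength: λ₂ = h/(mv₂) = 1.20 × 10^-13 m

Since λ ∝ 1/v, when velocity increases by a factor of 2, the wavelength decreases by a factor of 2.

λ₂/λ₁ = v₁/v₂ = 1/2

The wavelength decreases by a factor of 2.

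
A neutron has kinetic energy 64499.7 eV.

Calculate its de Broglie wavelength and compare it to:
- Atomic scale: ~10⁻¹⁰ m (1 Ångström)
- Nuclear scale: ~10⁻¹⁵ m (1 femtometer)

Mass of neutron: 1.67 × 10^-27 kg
λ = 1.13 × 10^-13 m, which is between nuclear and atomic scales.

Using λ = h/√(2mKE):

KE = 64499.7 eV = 1.033 × 10^-14 J

λ = h/√(2mKE)
λ = (6.626 × 10^-34 J·s) / √(2 × 1.67 × 10^-27 kg × 1.033 × 10^-14 J)
λ = 1.13 × 10^-13 m

Comparison:
- Atomic scale (10⁻¹⁰ m): λ is 0.0011× this size
- Nuclear scale (10⁻¹⁵ m): λ is 1.1e+02× this size

The wavelength is between nuclear and atomic scales.

This wavelength is appropriate for probing atomic structure but too large for nuclear physics experiments.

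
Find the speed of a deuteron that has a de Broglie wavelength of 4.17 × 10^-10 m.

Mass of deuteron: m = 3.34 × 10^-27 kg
4.76 × 10^2 m/s

From the de Broglie relation λ = h/(mv), we solve for v:

v = h/(mλ)
v = (6.626 × 10^-34 J·s) / (3.34 × 10^-27 kg × 4.17 × 10^-10 m)
v = 4.76 × 10^2 m/s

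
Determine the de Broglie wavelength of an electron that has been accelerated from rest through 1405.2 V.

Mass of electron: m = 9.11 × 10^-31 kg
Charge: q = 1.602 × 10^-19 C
3.27 × 10^-11 m

When a particle is accelerated through voltage V, it gains kinetic energy KE = qV.

The de Broglie wavelength is then λ = h/√(2mqV):

λ = h/√(2mqV)
λ = (6.626 × 10^-34 J·s) / √(2 × 9.11 × 10^-31 kg × 1.602 × 10^-19 C × 1405.2 V)
λ = 3.27 × 10^-11 m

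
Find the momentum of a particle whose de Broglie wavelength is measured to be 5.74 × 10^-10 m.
1.15 × 10^-24 kg·m/s

From the de Broglie relation λ = h/p, we solve for p:

p = h/λ
p = (6.626 × 10^-34 J·s) / (5.74 × 10^-10 m)
p = 1.15 × 10^-24 kg·m/s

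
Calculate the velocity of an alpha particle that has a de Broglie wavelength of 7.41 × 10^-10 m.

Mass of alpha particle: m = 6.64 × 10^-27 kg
1.35 × 10^2 m/s

From the de Broglie relation λ = h/(mv), we solve for v:

v = h/(mλ)
v = (6.626 × 10^-34 J·s) / (6.64 × 10^-27 kg × 7.41 × 10^-10 m)
v = 1.35 × 10^2 m/s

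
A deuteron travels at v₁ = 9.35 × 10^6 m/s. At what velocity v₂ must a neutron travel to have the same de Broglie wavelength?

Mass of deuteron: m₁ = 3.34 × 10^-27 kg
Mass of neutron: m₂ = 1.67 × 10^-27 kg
v₂ = 1.87 × 10^7 m/s

For equal de Broglie wavelengths: λ₁ = λ₂

h/(m₁v₁) = h/(m₂v₂)
m₁v₁ = m₂v₂
v₂ = v₁ · (m₁/m₂)

v₂ = 9.35 × 10^6 m/s × (3.34 × 10^-27 kg / 1.67 × 10^-27 kg)
v₂ = 1.87 × 10^7 m/s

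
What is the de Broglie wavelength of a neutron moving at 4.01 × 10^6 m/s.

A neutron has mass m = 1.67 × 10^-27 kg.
9.89 × 10^-14 m

Using the de Broglie relation λ = h/(mv):

λ = h/(mv)
λ = (6.626 × 10^-34 J·s) / (1.67 × 10^-27 kg × 4.01 × 10^6 m/s)
λ = 9.89 × 10^-14 m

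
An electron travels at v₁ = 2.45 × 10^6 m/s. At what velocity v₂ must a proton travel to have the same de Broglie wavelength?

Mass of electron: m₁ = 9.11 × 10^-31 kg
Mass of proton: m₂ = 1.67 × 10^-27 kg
v₂ = 1.34 × 10^3 m/s

For equal de Broglie wavelengths: λ₁ = λ₂

h/(m₁v₁) = h/(m₂v₂)
m₁v₁ = m₂v₂
v₂ = v₁ · (m₁/m₂)

v₂ = 2.45 × 10^6 m/s × (9.11 × 10^-31 kg / 1.67 × 10^-27 kg)
v₂ = 1.34 × 10^3 m/s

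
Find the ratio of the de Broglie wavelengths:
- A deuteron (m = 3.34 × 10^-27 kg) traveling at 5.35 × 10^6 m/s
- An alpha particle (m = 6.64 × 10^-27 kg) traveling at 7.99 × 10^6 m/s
λ₁/λ₂ = 2.97

Using λ = h/(mv):

λ₁ = h/(m₁v₁) = 3.71 × 10^-14 m
λ₂ = h/(m₂v₂) = 1.25 × 10^-14 m

Ratio λ₁/λ₂ = (m₂v₂)/(m₁v₁)
         = (6.64 × 10^-27 kg × 7.99 × 10^6 m/s) / (3.34 × 10^-27 kg × 5.35 × 10^6 m/s)
         = 2.97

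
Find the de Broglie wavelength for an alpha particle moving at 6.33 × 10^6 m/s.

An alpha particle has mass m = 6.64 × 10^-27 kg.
1.58 × 10^-14 m

Using the de Broglie relation λ = h/(mv):

λ = h/(mv)
λ = (6.626 × 10^-34 J·s) / (6.64 × 10^-27 kg × 6.33 × 10^6 m/s)
λ = 1.58 × 10^-14 m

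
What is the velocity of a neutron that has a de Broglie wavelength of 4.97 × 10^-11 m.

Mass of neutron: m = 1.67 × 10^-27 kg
7.98 × 10^3 m/s

From the de Broglie relation λ = h/(mv), we solve for v:

v = h/(mλ)
v = (6.626 × 10^-34 J·s) / (1.67 × 10^-27 kg × 4.97 × 10^-11 m)
v = 7.98 × 10^3 m/s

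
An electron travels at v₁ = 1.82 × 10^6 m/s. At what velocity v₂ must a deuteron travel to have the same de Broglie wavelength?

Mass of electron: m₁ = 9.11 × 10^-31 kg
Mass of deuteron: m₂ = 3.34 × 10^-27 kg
v₂ = 4.96 × 10^2 m/s

For equal de Broglie wavelengths: λ₁ = λ₂

h/(m₁v₁) = h/(m₂v₂)
m₁v₁ = m₂v₂
v₂ = v₁ · (m₁/m₂)

v₂ = 1.82 × 10^6 m/s × (9.11 × 10^-31 kg / 3.34 × 10^-27 kg)
v₂ = 4.96 × 10^2 m/s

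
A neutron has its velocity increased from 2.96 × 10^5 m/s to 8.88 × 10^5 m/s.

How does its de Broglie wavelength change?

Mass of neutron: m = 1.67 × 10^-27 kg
The wavelength decreases by a factor of 3.

Using λ = h/(mv):

Initial wavelength: λ₁ = h/(mv₁) = 1.34 × 10^-12 m
Final wavelength: λ₂ = h/(mv₂) = 4.47 × 10^-13 m

Since λ ∝ 1/v, when velocity increases by a factor of 3, the wavelength decreases by a factor of 3.

λ₂/λ₁ = v₁/v₂ = 1/3

The wavelength decreases by a factor of 3.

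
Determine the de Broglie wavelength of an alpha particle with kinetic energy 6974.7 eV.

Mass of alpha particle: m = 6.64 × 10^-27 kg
1.72 × 10^-13 m

Using λ = h/√(2mKE):

First convert KE to Joules: KE = 6974.7 eV = 1.117 × 10^-15 J

λ = h/√(2mKE)
λ = (6.626 × 10^-34 J·s) / √(2 × 6.64 × 10^-27 kg × 1.117 × 10^-15 J)
λ = 1.72 × 10^-13 m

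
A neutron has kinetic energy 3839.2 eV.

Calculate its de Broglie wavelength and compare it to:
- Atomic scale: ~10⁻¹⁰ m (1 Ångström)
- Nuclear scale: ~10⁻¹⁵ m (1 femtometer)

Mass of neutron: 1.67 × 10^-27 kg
λ = 4.62 × 10^-13 m, which is between nuclear and atomic scales.

Using λ = h/√(2mKE):

KE = 3839.2 eV = 6.151 × 10^-16 J

λ = h/√(2mKE)
λ = (6.626 × 10^-34 J·s) / √(2 × 1.67 × 10^-27 kg × 6.151 × 10^-16 J)
λ = 4.62 × 10^-13 m

Comparison:
- Atomic scale (10⁻¹⁰ m): λ is 0.0046× this size
- Nuclear scale (10⁻¹⁵ m): λ is 4.6e+02× this size

The wavelength is between nuclear and atomic scales.

This wavelength is appropriate for probing atomic structure but too large for nuclear physics experiments.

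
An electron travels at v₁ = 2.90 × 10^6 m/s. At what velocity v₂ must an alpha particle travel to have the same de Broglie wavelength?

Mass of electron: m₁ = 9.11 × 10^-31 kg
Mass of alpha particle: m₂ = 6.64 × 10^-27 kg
v₂ = 3.98 × 10^2 m/s

For equal de Broglie wavelengths: λ₁ = λ₂

h/(m₁v₁) = h/(m₂v₂)
m₁v₁ = m₂v₂
v₂ = v₁ · (m₁/m₂)

v₂ = 2.90 × 10^6 m/s × (9.11 × 10^-31 kg / 6.64 × 10^-27 kg)
v₂ = 3.98 × 10^2 m/s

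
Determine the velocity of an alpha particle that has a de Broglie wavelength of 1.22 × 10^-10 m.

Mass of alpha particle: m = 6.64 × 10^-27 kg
8.18 × 10^2 m/s

From the de Broglie relation λ = h/(mv), we solve for v:

v = h/(mλ)
v = (6.626 × 10^-34 J·s) / (6.64 × 10^-27 kg × 1.22 × 10^-10 m)
v = 8.18 × 10^2 m/s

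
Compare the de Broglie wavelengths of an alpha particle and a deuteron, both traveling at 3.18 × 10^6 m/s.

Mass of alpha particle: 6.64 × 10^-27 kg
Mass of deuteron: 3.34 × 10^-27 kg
The deuteron has the longer wavelength.

Using λ = h/(mv), since both particles have the same velocity, the wavelength depends only on mass.

For alpha particle: λ₁ = h/(m₁v) = 3.14 × 10^-14 m
For deuteron: λ₂ = h/(m₂v) = 6.24 × 10^-14 m

Since λ ∝ 1/m at constant velocity, the lighter particle has the longer wavelength.

The deuteron has the longer de Broglie wavelength.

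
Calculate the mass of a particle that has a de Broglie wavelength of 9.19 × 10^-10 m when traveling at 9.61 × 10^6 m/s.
7.50 × 10^-32 kg

From the de Broglie relation λ = h/(mv), we solve for m:

m = h/(λv)
m = (6.626 × 10^-34 J·s) / (9.19 × 10^-10 m × 9.61 × 10^6 m/s)
m = 7.50 × 10^-32 kg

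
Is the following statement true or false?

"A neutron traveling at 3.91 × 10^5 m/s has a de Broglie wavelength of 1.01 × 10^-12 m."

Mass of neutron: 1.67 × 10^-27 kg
True

The claim is correct.

Using λ = h/(mv):
λ = (6.626 × 10^-34 J·s) / (1.67 × 10^-27 kg × 3.91 × 10^5 m/s)
λ = 1.01 × 10^-12 m

This matches the claimed value.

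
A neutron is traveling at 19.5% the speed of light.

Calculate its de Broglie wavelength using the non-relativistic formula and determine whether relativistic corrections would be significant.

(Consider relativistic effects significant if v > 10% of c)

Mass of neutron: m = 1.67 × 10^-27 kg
Yes, relativistic corrections are needed.

Using the non-relativistic de Broglie formula λ = h/(mv):

v = 19.5% × c = 5.846 × 10^7 m/s

λ = h/(mv)
λ = (6.626 × 10^-34 J·s) / (1.67 × 10^-27 kg × 5.846 × 10^7 m/s)
λ = 6.79 × 10^-15 m

Since v = 19.5% of c > 10% of c, relativistic corrections ARE significant and the actual wavelength would differ from this non-relativistic estimate.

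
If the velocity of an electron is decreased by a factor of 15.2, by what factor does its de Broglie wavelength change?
The wavelength increases by a factor of 15.2.

From λ = h/(mv), the wavelength is inversely proportional to velocity:

λ ∝ 1/v

If v → v/15.2, then λ → 15.2λ

When velocity is decreased by a factor of 15.2, the wavelength increases by a factor of 15.2.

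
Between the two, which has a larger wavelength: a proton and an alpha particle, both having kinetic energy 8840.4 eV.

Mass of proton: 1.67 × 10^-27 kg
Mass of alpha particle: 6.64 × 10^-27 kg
The proton has the longer wavelength.

Using λ = h/√(2mKE):

For proton: λ₁ = h/√(2m₁KE) = 3.05 × 10^-13 m
For alpha particle: λ₂ = h/√(2m₂KE) = 1.53 × 10^-13 m

Since λ ∝ 1/√m at constant kinetic energy, the lighter particle has the longer wavelength.

The proton has the longer de Broglie wavelength.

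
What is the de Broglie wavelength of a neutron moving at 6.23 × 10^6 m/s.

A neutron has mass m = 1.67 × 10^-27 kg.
6.37 × 10^-14 m

Using the de Broglie relation λ = h/(mv):

λ = h/(mv)
λ = (6.626 × 10^-34 J·s) / (1.67 × 10^-27 kg × 6.23 × 10^6 m/s)
λ = 6.37 × 10^-14 m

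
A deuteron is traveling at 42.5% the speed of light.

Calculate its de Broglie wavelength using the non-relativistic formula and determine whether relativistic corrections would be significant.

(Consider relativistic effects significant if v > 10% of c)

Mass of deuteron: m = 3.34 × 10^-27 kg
Yes, relativistic corrections are needed.

Using the non-relativistic de Broglie formula λ = h/(mv):

v = 42.5% × c = 1.274 × 10^8 m/s

λ = h/(mv)
λ = (6.626 × 10^-34 J·s) / (3.34 × 10^-27 kg × 1.274 × 10^8 m/s)
λ = 1.56 × 10^-15 m

Since v = 42.5% of c > 10% of c, relativistic corrections ARE significant and the actual wavelength would differ from this non-relativistic estimate.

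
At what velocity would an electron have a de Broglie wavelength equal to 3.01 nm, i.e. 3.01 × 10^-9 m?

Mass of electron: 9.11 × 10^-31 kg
2.42 × 10^5 m/s

From λ = h/(mv), solve for v:

v = h/(mλ)
v = (6.626 × 10^-34 J·s) / (9.11 × 10^-31 kg × 3.01 × 10^-9 m)
v = 2.42 × 10^5 m/s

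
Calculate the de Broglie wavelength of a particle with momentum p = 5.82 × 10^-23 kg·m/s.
1.14 × 10^-11 m

Using the de Broglie relation λ = h/p:

λ = h/p
λ = (6.626 × 10^-34 J·s) / (5.82 × 10^-23 kg·m/s)
λ = 1.14 × 10^-11 m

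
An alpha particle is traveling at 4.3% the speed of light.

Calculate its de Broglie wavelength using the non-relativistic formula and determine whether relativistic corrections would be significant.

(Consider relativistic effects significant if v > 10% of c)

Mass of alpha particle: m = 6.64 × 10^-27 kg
No, relativistic corrections are not needed.

Using the non-relativistic de Broglie formula λ = h/(mv):

v = 4.3% × c = 1.289 × 10^7 m/s

λ = h/(mv)
λ = (6.626 × 10^-34 J·s) / (6.64 × 10^-27 kg × 1.289 × 10^7 m/s)
λ = 7.74 × 10^-15 m

Since v = 4.3% of c < 10% of c, relativistic corrections are NOT significant and this non-relativistic result is a good approximation.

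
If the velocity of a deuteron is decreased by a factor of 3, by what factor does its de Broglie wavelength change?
The wavelength increases by a factor of 3.

From λ = h/(mv), the wavelength is inversely proportional to velocity:

λ ∝ 1/v

If v → v/3, then λ → 3λ

When velocity is decreased by a factor of 3, the wavelength increases by a factor of 3.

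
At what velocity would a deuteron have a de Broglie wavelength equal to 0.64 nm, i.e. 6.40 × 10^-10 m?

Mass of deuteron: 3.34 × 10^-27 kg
3.10 × 10^2 m/s

From λ = h/(mv), solve for v:

v = h/(mλ)
v = (6.626 × 10^-34 J·s) / (3.34 × 10^-27 kg × 6.40 × 10^-10 m)
v = 3.10 × 10^2 m/s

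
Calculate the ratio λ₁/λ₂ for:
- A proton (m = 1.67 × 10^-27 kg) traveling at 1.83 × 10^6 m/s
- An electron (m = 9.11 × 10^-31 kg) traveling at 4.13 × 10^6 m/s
λ₁/λ₂ = 1.23 × 10^-3

Using λ = h/(mv):

λ₁ = h/(m₁v₁) = 2.17 × 10^-13 m
λ₂ = h/(m₂v₂) = 1.76 × 10^-10 m

Ratio λ₁/λ₂ = (m₂v₂)/(m₁v₁)
         = (9.11 × 10^-31 kg × 4.13 × 10^6 m/s) / (1.67 × 10^-27 kg × 1.83 × 10^6 m/s)
         = 1.23 × 10^-3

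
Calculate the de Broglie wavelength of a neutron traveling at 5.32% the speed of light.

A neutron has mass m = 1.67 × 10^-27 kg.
2.49 × 10^-14 m

Using the de Broglie relation λ = h/(mv):

v = 5.32% × c = 1.595 × 10^7 m/s

λ = h/(mv)
λ = (6.626 × 10^-34 J·s) / (1.67 × 10^-27 kg × 1.595 × 10^7 m/s)
λ = 2.49 × 10^-14 m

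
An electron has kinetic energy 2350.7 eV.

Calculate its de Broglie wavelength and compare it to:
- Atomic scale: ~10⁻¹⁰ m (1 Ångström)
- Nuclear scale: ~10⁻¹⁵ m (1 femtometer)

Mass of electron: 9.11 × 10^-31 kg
λ = 2.53 × 10^-11 m, which is between nuclear and atomic scales.

Using λ = h/√(2mKE):

KE = 2350.7 eV = 3.766 × 10^-16 J

λ = h/√(2mKE)
λ = (6.626 × 10^-34 J·s) / √(2 × 9.11 × 10^-31 kg × 3.766 × 10^-16 J)
λ = 2.53 × 10^-11 m

Comparison:
- Atomic scale (10⁻¹⁰ m): λ is 0.25× this size
- Nuclear scale (10⁻¹⁵ m): λ is 2.5e+04× this size

The wavelength is between nuclear and atomic scales.

This wavelength is appropriate for probing atomic structure but too large for nuclear physics experiments.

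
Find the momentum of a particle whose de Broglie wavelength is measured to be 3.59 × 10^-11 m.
1.85 × 10^-23 kg·m/s

From the de Broglie relation λ = h/p, we solve for p:

p = h/λ
p = (6.626 × 10^-34 J·s) / (3.59 × 10^-11 m)
p = 1.85 × 10^-23 kg·m/s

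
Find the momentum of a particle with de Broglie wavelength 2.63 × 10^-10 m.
2.52 × 10^-24 kg·m/s

From the de Broglie relation λ = h/p, we solve for p:

p = h/λ
p = (6.626 × 10^-34 J·s) / (2.63 × 10^-10 m)
p = 2.52 × 10^-24 kg·m/s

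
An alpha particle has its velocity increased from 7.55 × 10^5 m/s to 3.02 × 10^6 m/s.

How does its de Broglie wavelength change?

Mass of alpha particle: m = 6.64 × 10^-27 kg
The wavelength decreases by a factor of 4.

Using λ = h/(mv):

Initial wavelength: λ₁ = h/(mv₁) = 1.32 × 10^-13 m
Final wavelength: λ₂ = h/(mv₂) = 3.30 × 10^-14 m

Since λ ∝ 1/v, when velocity increases by a factor of 4, the wavelength decreases by a factor of 4.

λ₂/λ₁ = v₁/v₂ = 1/4

The wavelength decreases by a factor of 4.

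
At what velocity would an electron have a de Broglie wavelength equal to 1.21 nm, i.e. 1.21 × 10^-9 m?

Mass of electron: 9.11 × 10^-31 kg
6.01 × 10^5 m/s

From λ = h/(mv), solve for v:

v = h/(mλ)
v = (6.626 × 10^-34 J·s) / (9.11 × 10^-31 kg × 1.21 × 10^-9 m)
v = 6.01 × 10^5 m/s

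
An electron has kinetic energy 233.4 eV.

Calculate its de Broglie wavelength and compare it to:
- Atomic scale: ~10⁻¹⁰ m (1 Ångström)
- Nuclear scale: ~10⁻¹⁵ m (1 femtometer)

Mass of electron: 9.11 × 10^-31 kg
λ = 8.03 × 10^-11 m, which is between nuclear and atomic scales.

Using λ = h/√(2mKE):

KE = 233.4 eV = 3.739 × 10^-17 J

λ = h/√(2mKE)
λ = (6.626 × 10^-34 J·s) / √(2 × 9.11 × 10^-31 kg × 3.739 × 10^-17 J)
λ = 8.03 × 10^-11 m

Comparison:
- Atomic scale (10⁻¹⁰ m): λ is 0.8× this size
- Nuclear scale (10⁻¹⁵ m): λ is 8e+04× this size

The wavelength is between nuclear and atomic scales.

This wavelength is appropriate for probing atomic structure but too large for nuclear physics experiments.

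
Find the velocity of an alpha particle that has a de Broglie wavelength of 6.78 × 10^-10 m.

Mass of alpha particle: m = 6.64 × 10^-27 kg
1.47 × 10^2 m/s

From the de Broglie relation λ = h/(mv), we solve for v:

v = h/(mλ)
v = (6.626 × 10^-34 J·s) / (6.64 × 10^-27 kg × 6.78 × 10^-10 m)
v = 1.47 × 10^2 m/s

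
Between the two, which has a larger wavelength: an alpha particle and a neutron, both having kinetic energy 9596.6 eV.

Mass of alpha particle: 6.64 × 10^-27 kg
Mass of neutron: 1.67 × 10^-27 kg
The neutron has the longer wavelength.

Using λ = h/√(2mKE):

For alpha particle: λ₁ = h/√(2m₁KE) = 1.47 × 10^-13 m
For neutron: λ₂ = h/√(2m₂KE) = 2.92 × 10^-13 m

Since λ ∝ 1/√m at constant kinetic energy, the lighter particle has the longer wavelength.

The neutron has the longer de Broglie wavelength.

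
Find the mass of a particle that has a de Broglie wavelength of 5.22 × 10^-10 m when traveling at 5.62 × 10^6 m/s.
2.26 × 10^-31 kg

From the de Broglie relation λ = h/(mv), we solve for m:

m = h/(λv)
m = (6.626 × 10^-34 J·s) / (5.22 × 10^-10 m × 5.62 × 10^6 m/s)
m = 2.26 × 10^-31 kg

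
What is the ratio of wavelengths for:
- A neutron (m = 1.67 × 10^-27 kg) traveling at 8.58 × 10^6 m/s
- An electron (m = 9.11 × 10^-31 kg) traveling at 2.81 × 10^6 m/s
λ₁/λ₂ = 1.79 × 10^-4

Using λ = h/(mv):

λ₁ = h/(m₁v₁) = 4.62 × 10^-14 m
λ₂ = h/(m₂v₂) = 2.59 × 10^-10 m

Ratio λ₁/λ₂ = (m₂v₂)/(m₁v₁)
         = (9.11 × 10^-31 kg × 2.81 × 10^6 m/s) / (1.67 × 10^-27 kg × 8.58 × 10^6 m/s)
         = 1.79 × 10^-4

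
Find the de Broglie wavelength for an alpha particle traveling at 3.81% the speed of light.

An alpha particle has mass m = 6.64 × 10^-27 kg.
8.74 × 10^-15 m

Using the de Broglie relation λ = h/(mv):

v = 3.81% × c = 1.142 × 10^7 m/s

λ = h/(mv)
λ = (6.626 × 10^-34 J·s) / (6.64 × 10^-27 kg × 1.142 × 10^7 m/s)
λ = 8.74 × 10^-15 m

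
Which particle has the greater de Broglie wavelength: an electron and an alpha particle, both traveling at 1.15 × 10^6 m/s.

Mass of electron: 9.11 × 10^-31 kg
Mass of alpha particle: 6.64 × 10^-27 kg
The electron has the longer wavelength.

Using λ = h/(mv), since both particles have the same velocity, the wavelength depends only on mass.

For electron: λ₁ = h/(m₁v) = 6.32 × 10^-10 m
For alpha particle: λ₂ = h/(m₂v) = 8.68 × 10^-14 m

Since λ ∝ 1/m at constant velocity, the lighter particle has the longer wavelength.

The electron has the longer de Broglie wavelength.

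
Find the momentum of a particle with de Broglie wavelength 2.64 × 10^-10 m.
2.51 × 10^-24 kg·m/s

From the de Broglie relation λ = h/p, we solve for p:

p = h/λ
p = (6.626 × 10^-34 J·s) / (2.64 × 10^-10 m)
p = 2.51 × 10^-24 kg·m/s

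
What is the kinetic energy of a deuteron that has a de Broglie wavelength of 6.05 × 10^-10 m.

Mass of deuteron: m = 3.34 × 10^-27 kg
1.80 × 10^-22 J (or 1.12 × 10^-3 eV)

From λ = h/√(2mKE), we solve for KE:

λ² = h²/(2mKE)
KE = h²/(2mλ²)
KE = (6.626 × 10^-34 J·s)² / (2 × 3.34 × 10^-27 kg × (6.05 × 10^-10 m)²)
KE = 1.80 × 10^-22 J
KE = 1.12 × 10^-3 eV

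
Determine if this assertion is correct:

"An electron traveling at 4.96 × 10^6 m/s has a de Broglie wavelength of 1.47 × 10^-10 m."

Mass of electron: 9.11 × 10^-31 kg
True

The claim is correct.

Using λ = h/(mv):
λ = (6.626 × 10^-34 J·s) / (9.11 × 10^-31 kg × 4.96 × 10^6 m/s)
λ = 1.47 × 10^-10 m

This matches the claimed value.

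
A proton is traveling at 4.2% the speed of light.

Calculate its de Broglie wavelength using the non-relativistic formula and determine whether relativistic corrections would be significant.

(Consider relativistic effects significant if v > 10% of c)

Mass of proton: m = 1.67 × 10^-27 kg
No, relativistic corrections are not needed.

Using the non-relativistic de Broglie formula λ = h/(mv):

v = 4.2% × c = 1.259 × 10^7 m/s

λ = h/(mv)
λ = (6.626 × 10^-34 J·s) / (1.67 × 10^-27 kg × 1.259 × 10^7 m/s)
λ = 3.15 × 10^-14 m

Since v = 4.2% of c < 10% of c, relativistic corrections are NOT significant and this non-relativistic result is a good approximation.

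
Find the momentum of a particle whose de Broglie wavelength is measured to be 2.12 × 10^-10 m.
3.13 × 10^-24 kg·m/s

From the de Broglie relation λ = h/p, we solve for p:

p = h/λ
p = (6.626 × 10^-34 J·s) / (2.12 × 10^-10 m)
p = 3.13 × 10^-24 kg·m/s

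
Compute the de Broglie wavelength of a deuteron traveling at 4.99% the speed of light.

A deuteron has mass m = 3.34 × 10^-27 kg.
1.33 × 10^-14 m

Using the de Broglie relation λ = h/(mv):

v = 4.99% × c = 1.496 × 10^7 m/s

λ = h/(mv)
λ = (6.626 × 10^-34 J·s) / (3.34 × 10^-27 kg × 1.496 × 10^7 m/s)
λ = 1.33 × 10^-14 m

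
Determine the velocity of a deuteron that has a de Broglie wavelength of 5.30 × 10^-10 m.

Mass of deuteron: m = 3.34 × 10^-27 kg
3.74 × 10^2 m/s

From the de Broglie relation λ = h/(mv), we solve for v:

v = h/(mλ)
v = (6.626 × 10^-34 J·s) / (3.34 × 10^-27 kg × 5.30 × 10^-10 m)
v = 3.74 × 10^2 m/s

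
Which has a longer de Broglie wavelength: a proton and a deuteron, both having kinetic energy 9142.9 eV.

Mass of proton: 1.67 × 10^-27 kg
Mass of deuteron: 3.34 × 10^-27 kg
The proton has the longer wavelength.

Using λ = h/√(2mKE):

For proton: λ₁ = h/√(2m₁KE) = 3.00 × 10^-13 m
For deuteron: λ₂ = h/√(2m₂KE) = 2.12 × 10^-13 m

Since λ ∝ 1/√m at constant kinetic energy, the lighter particle has the longer wavelength.

The proton has the longer de Broglie wavelength.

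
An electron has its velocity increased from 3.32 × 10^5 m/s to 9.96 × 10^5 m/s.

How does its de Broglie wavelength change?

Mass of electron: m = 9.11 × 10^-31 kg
The wavelength decreases by a factor of 3.

Using λ = h/(mv):

Initial wavelength: λ₁ = h/(mv₁) = 2.19 × 10^-9 m
Final wavelength: λ₂ = h/(mv₂) = 7.30 × 10^-10 m

Since λ ∝ 1/v, when velocity increases by a factor of 3, the wavelength decreases by a factor of 3.

λ₂/λ₁ = v₁/v₂ = 1/3

The wavelength decreases by a factor of 3.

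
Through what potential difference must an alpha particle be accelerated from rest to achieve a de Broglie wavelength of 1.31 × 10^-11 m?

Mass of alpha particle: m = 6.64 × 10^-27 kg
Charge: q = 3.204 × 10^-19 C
6.01 × 10^-1 V

From λ = h/√(2mqV), we solve for V:

λ² = h²/(2mqV)
V = h²/(2mqλ²)
V = (6.626 × 10^-34 J·s)² / (2 × 6.64 × 10^-27 kg × 3.204 × 10^-19 C × (1.31 × 10^-11 m)²)
V = 6.01 × 10^-1 V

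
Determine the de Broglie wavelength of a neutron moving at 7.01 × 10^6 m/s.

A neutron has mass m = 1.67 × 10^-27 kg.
5.66 × 10^-14 m

Using the de Broglie relation λ = h/(mv):

λ = h/(mv)
λ = (6.626 × 10^-34 J·s) / (1.67 × 10^-27 kg × 7.01 × 10^6 m/s)
λ = 5.66 × 10^-14 m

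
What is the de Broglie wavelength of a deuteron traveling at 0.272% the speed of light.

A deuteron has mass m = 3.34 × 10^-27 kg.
2.43 × 10^-13 m

Using the de Broglie relation λ = h/(mv):

v = 0.272% × c = 8.154 × 10^5 m/s

λ = h/(mv)
λ = (6.626 × 10^-34 J·s) / (3.34 × 10^-27 kg × 8.154 × 10^5 m/s)
λ = 2.43 × 10^-13 m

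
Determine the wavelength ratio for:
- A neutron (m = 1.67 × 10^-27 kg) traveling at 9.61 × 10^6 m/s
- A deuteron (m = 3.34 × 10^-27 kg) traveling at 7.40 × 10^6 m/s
λ₁/λ₂ = 1.54

Using λ = h/(mv):

λ₁ = h/(m₁v₁) = 4.13 × 10^-14 m
λ₂ = h/(m₂v₂) = 2.68 × 10^-14 m

Ratio λ₁/λ₂ = (m₂v₂)/(m₁v₁)
         = (3.34 × 10^-27 kg × 7.40 × 10^6 m/s) / (1.67 × 10^-27 kg × 9.61 × 10^6 m/s)
         = 1.54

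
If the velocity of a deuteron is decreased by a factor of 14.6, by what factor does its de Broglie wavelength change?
The wavelength increases by a factor of 14.6.

From λ = h/(mv), the wavelength is inversely proportional to velocity:

λ ∝ 1/v

If v → v/14.6, then λ → 14.6λ

When velocity is decreased by a factor of 14.6, the wavelength increases by a factor of 14.6.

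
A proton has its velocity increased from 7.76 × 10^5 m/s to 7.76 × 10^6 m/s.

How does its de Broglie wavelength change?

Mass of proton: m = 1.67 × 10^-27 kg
The wavelength decreases by a factor of 10.

Using λ = h/(mv):

Initial wavelength: λ₁ = h/(mv₁) = 5.11 × 10^-13 m
Final wavelength: λ₂ = h/(mv₂) = 5.11 × 10^-14 m

Since λ ∝ 1/v, when velocity increases by a factor of 10, the wavelength decreases by a factor of 10.

λ₂/λ₁ = v₁/v₂ = 1/10

The wavelength decreases by a factor of 10.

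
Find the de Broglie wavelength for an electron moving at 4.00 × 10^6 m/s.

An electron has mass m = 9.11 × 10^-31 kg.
1.82 × 10^-10 m

Using the de Broglie relation λ = h/(mv):

λ = h/(mv)
λ = (6.626 × 10^-34 J·s) / (9.11 × 10^-31 kg × 4.00 × 10^6 m/s)
λ = 1.82 × 10^-10 m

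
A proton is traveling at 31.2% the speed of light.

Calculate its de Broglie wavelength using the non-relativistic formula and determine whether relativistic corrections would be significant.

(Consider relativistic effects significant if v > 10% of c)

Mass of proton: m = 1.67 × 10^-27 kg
Yes, relativistic corrections are needed.

Using the non-relativistic de Broglie formula λ = h/(mv):

v = 31.2% × c = 9.354 × 10^7 m/s

λ = h/(mv)
λ = (6.626 × 10^-34 J·s) / (1.67 × 10^-27 kg × 9.354 × 10^7 m/s)
λ = 4.24 × 10^-15 m

Since v = 31.2% of c > 10% of c, relativistic corrections ARE significant and the actual wavelength would differ from this non-relativistic estimate.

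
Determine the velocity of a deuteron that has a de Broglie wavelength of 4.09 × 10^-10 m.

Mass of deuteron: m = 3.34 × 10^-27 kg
4.85 × 10^2 m/s

From the de Broglie relation λ = h/(mv), we solve for v:

v = h/(mλ)
v = (6.626 × 10^-34 J·s) / (3.34 × 10^-27 kg × 4.09 × 10^-10 m)
v = 4.85 × 10^2 m/s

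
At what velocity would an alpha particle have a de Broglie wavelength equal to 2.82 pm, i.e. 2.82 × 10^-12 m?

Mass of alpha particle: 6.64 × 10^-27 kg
3.54 × 10^4 m/s

From λ = h/(mv), solve for v:

v = h/(mλ)
v = (6.626 × 10^-34 J·s) / (6.64 × 10^-27 kg × 2.82 × 10^-12 m)
v = 3.54 × 10^4 m/s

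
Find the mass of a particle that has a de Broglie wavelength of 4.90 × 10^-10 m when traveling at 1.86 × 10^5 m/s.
7.27 × 10^-30 kg

From the de Broglie relation λ = h/(mv), we solve for m:

m = h/(λv)
m = (6.626 × 10^-34 J·s) / (4.90 × 10^-10 m × 1.86 × 10^5 m/s)
m = 7.27 × 10^-30 kg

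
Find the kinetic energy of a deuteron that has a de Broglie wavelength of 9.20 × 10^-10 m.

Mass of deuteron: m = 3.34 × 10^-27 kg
7.77 × 10^-23 J (or 4.85 × 10^-4 eV)

From λ = h/√(2mKE), we solve for KE:

λ² = h²/(2mKE)
KE = h²/(2mλ²)
KE = (6.626 × 10^-34 J·s)² / (2 × 3.34 × 10^-27 kg × (9.20 × 10^-10 m)²)
KE = 7.77 × 10^-23 J
KE = 4.85 × 10^-4 eV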